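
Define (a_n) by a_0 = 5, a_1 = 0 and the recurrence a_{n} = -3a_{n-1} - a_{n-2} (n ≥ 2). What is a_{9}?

4935

The ordinary generating function has denominator 1 + 3x + x^2.
Iterating the recurrence: a_0,…,a_{9} = 5, 0, -5, 15, -40, 105, -275, 720, -1885, 4935.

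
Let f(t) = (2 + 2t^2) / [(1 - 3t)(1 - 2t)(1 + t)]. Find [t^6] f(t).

The denominator gives the recurrence a_n = 4a_(n−1) − a_(n−2) − 6a_(n−3) for n ≥ 3; the numerator fixes a_0 = 2, a_1 = 8, a_2 = 32.
Iterating: 2, 8, 32, 108, 352, 1108, 3432, so a_6 = 3432.

3432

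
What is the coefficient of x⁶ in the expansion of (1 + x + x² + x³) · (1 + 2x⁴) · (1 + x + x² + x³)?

7

(1 + x + x² + x³) has coefficients 1,1,1,1 for degrees 0…3.
(1 + 2x⁴) has coefficients 1,0,0,0,2,0,0 for degrees 0…6.
Finally multiplying by (1 + x + x² + x³), the product of all factors after the first has coefficients 1,1,1,1,2,2,2 for degrees 0…6.
[x⁶] = 1·2 + 1·2 + 1·2 + 1·1 = 7.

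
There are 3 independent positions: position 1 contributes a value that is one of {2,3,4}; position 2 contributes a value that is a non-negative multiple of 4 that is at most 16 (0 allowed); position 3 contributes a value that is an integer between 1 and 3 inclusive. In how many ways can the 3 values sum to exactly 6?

2

The generating function for the choices is (z² + z³ + z⁴)·(1 + z⁴ + z⁸ + z¹² + z¹⁶)·(z + z² + z³); the count is [z⁶].
(z² + z³ + z⁴) has coefficients 0,0,1,1,1 for degrees 0…4.
(1 + z⁴ + z⁸ + z¹² + z¹⁶) has coefficients 1,0,0,0,1,0,0 for degrees 0…6.
Finally multiplying by (z + z² + z³), the product of all factors after the first has coefficients 0,1,1,1,0,1,1 for degrees 0…6.
[z⁶] = 1·0 + 1·1 + 1·1 = 2.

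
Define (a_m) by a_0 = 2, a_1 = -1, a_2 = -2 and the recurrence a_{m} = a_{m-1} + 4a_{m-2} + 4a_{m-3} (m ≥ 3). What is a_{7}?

-122

The ordinary generating function has denominator 1 - q - 4q^2 - 4q^3.
Iterating the recurrence: a_0,…,a_{7} = 2, -1, -2, 2, -10, -10, -42, -122.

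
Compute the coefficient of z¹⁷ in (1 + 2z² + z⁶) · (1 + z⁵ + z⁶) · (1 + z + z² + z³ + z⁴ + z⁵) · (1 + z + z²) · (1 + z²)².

(1 + 2z² + z⁶) has coefficients 1,0,2,0,0,0,1 for degrees 0…6.
(1 + z⁵ + z⁶) has coefficients 1,0,0,0,0,1,1,0,0,0,0,0,0,0,0,0,0,0 for degrees 0…17.
Multiplying by (1 + z + z² + z³ + z⁴ + z⁵) gives running coefficients 1,1,1,1,1,2,2,2,2,2,2,1,0,0,0,0,0,0 for degrees 0…17.
Multiplying by (1 + z + z²) gives running coefficients 1,2,3,3,3,4,5,6,6,6,6,5,3,1,0,0,0,0 for degrees 0…17.
Finally multiplying by (1 + z²)², the product of all factors after the first has coefficients 1,2,5,7,10,12,14,17,19,22,23,23,21,17,12,7,3,1 for degrees 0…17.
[z¹⁷] = 1·1 + 2·7 + 1·23 = 38.

38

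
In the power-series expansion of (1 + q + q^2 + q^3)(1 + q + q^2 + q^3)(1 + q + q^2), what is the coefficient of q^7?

3

(1 + q + q^2 + q^3) has coefficients 1,1,1,1 for degrees 0…3.
(1 + q + q^2 + q^3) has coefficients 1,1,1,1,0,0,0,0 for degrees 0…7.
Finally multiplying by (1 + q + q^2), the product of all factors after the first has coefficients 1,2,3,3,2,1,0,0 for degrees 0…7.
[q^7] = 1·0 + 1·0 + 1·1 + 1·2 = 3.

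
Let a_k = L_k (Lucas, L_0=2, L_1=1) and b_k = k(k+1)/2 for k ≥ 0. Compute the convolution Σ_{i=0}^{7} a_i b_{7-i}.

This is [x^7] in the product of the two ordinary generating functions.
Σ = 2·28 + 1·21 + 3·15 + 4·10 + 7·6 + 11·3 + 18·1 + 29·0 = 255.

255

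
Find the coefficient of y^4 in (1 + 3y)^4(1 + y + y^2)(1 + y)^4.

(1 + 3y)^4 has coefficients 1,12,54,108,81 for degrees 0…4.
(1 + y + y^2) has coefficients 1,1,1,0,0 for degrees 0…4.
Finally multiplying by (1 + y)^4, the product of all factors after the first has coefficients 1,5,11,14,11 for degrees 0…4.
[y^4] = 1·11 + 12·14 + 54·11 + 108·5 + 81·1 = 1394.

1394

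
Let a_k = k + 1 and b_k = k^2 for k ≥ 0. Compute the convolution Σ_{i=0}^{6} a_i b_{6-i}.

196

This is [x^6] in the product of the two ordinary generating functions.
Σ = 1·36 + 2·25 + 3·16 + 4·9 + 5·4 + 6·1 + 7·0 = 196.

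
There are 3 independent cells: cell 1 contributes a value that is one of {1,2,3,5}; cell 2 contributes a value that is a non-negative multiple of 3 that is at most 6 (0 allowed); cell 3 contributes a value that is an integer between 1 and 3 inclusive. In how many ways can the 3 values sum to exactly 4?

3

The generating function for the choices is (t + t^2 + t^3 + t^5)·(1 + t^3 + t^6)·(t + t^2 + t^3); the count is [t^4].
(t + t^2 + t^3 + t^5) has coefficients 0,1,1,1,0 for degrees 0…4.
(1 + t^3 + t^6) has coefficients 1,0,0,1,0 for degrees 0…4.
Finally multiplying by (t + t^2 + t^3), the product of all factors after the first has coefficients 0,1,1,1,1 for degrees 0…4.
[t^4] = 1·1 + 1·1 + 1·1 = 3.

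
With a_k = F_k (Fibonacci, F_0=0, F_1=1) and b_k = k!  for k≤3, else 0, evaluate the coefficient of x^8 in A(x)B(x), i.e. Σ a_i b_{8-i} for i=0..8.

80

Write out a_i and b_{8-i} for i = 0,…,8 and sum the products.
Σ = 0·0 + 1·0 + 1·0 + 2·0 + 3·0 + 5·6 + 8·2 + 13·1 + 21·1 = 80.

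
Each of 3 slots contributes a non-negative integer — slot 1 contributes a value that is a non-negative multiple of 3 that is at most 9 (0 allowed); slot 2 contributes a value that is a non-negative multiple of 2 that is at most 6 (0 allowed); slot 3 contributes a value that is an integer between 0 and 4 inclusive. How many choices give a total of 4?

4

The generating function for the choices is (1 + x^3 + x^6 + x^9)·(1 + x^2 + x^4 + x^6)·(1 + x + x^2 + x^3 + x^4); the count is [x^4].
(1 + x^3 + x^6 + x^9) has coefficients 1,0,0,1,0 for degrees 0…4.
(1 + x^2 + x^4 + x^6) has coefficients 1,0,1,0,1 for degrees 0…4.
Finally multiplying by (1 + x + x^2 + x^3 + x^4), the product of all factors after the first has coefficients 1,1,2,2,3 for degrees 0…4.
[x^4] = 1·3 + 1·1 = 4.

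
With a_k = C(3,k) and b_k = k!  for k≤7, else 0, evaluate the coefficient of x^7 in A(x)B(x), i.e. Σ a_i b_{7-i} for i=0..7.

7584

The convolution is the t^7 coefficient of A(t)B(t).
Σ = 1·5040 + 3·720 + 3·120 + 1·24 + 0·6 + 0·2 + 0·1 + 0·1 = 7584.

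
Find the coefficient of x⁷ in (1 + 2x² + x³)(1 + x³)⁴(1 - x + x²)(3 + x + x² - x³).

(1 + 2x² + x³) has coefficients 1,0,2,1 for degrees 0…3.
(1 + x³)⁴ has coefficients 1,0,0,4,0,0,6,0 for degrees 0…7.
Multiplying by (1 - x + x²) gives running coefficients 1,-1,1,4,-4,4,6,-6 for degrees 0…7.
Finally multiplying by (3 + x + x² - x³), the product of all factors after the first has coefficients 3,-2,3,11,-6,11,14,-4 for degrees 0…7.
[x⁷] = 1·(-4) + 2·11 + 1·(-6) = 12.

12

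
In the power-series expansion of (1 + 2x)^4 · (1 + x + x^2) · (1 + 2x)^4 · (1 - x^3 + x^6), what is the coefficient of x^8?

(1 + 2x)^4 has coefficients 1,8,24,32,16 for degrees 0…4.
(1 + x + x^2) has coefficients 1,1,1,0,0,0,0,0,0 for degrees 0…8.
Multiplying by (1 + 2x)^4 gives running coefficients 1,9,33,64,72,48,16,0,0 for degrees 0…8.
Finally multiplying by (1 - x^3 + x^6), the product of all factors after the first has coefficients 1,9,33,63,63,15,-47,-63,-15 for degrees 0…8.
[x^8] = 1·(-15) + 8·(-63) + 24·(-47) + 32·15 + 16·63 = -159.

-159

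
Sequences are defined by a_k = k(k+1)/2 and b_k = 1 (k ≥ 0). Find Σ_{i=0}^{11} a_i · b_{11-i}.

286

This is [x^11] in the product of the two ordinary generating functions.
Σ = 0·1 + 1·1 + 3·1 + 6·1 + 10·1 + 15·1 + 21·1 + 28·1 + 36·1 + 45·1 + 55·1 + 66·1 = 286.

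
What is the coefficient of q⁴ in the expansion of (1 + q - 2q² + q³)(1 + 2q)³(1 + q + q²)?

15

(1 + q - 2q² + q³) has coefficients 1,1,-2,1 for degrees 0…3.
(1 + 2q)³ has coefficients 1,6,12,8,0 for degrees 0…4.
Finally multiplying by (1 + q + q²), the product of all factors after the first has coefficients 1,7,19,26,20 for degrees 0…4.
[q⁴] = 1·20 + 1·26 − 2·19 + 1·7 = 15.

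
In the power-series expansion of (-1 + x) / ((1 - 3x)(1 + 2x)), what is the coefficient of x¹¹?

Partial fractions give a closed form: a_n = (-2/5)·3^n + (-3/5)·(-2)^n.
At n = 11: a_11 = -69630.

-69630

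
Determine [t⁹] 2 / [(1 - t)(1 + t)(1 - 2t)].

1364

Partial fractions give a closed form: a_n = (-1)·1^n + (1/3)·(-1)^n + (8/3)·2^n.
At n = 9: a_9 = 1364.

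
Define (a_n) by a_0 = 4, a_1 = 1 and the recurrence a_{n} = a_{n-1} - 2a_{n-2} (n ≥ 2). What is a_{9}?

7

The ordinary generating function has denominator 1 - z + 2z^2.
Iterating the recurrence: a_0,…,a_{9} = 4, 1, -7, -9, 5, 23, 13, -33, -59, 7.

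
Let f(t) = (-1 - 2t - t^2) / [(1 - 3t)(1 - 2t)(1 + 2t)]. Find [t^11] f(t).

-562160

Partial fractions give a closed form: a_n = (-16/5)·3^n + (9/4)·2^n + (-1/20)·(-2)^n.
At n = 11: a_11 = -562160.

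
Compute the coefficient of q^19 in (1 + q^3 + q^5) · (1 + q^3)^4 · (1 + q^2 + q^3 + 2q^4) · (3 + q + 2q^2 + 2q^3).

(1 + q^3 + q^5) has coefficients 1,0,0,1,0,1 for degrees 0…5.
(1 + q^3)^4 has coefficients 1,0,0,4,0,0,6,0,0,4,0,0,1,0,0,0,0,0,0,0 for degrees 0…19.
Multiplying by (1 + q^2 + q^3 + 2q^4) gives running coefficients 1,0,1,5,2,4,10,8,6,10,12,4,5,8,1,1,2,0,0,0 for degrees 0…19.
Finally multiplying by (3 + q + 2q^2 + 2q^3), the product of all factors after the first has coefficients 3,1,5,18,13,26,48,46,54,72,74,56,63,61,29,30,25,6,6,4 for degrees 0…19.
[q^19] = 1·4 + 1·25 + 1·29 = 58.

58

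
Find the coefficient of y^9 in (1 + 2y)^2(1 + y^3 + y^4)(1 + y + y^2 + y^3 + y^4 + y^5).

17

(1 + 2y)^2 has coefficients 1,4,4 for degrees 0…2.
(1 + y^3 + y^4) has coefficients 1,0,0,1,1,0,0,0,0,0 for degrees 0…9.
Finally multiplying by (1 + y + y^2 + y^3 + y^4 + y^5), the product of all factors after the first has coefficients 1,1,1,2,3,3,2,2,2,1 for degrees 0…9.
[y^9] = 1·1 + 4·2 + 4·2 = 17.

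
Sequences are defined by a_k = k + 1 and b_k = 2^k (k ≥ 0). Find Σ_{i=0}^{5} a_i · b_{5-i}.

Write out a_i and b_{5-i} for i = 0,…,5 and sum the products.
Σ = 1·32 + 2·16 + 3·8 + 4·4 + 5·2 + 6·1 = 120.

120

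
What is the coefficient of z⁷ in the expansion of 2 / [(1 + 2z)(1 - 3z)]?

The denominator gives the recurrence a_n = a_(n−1) + 6a_(n−2) for n ≥ 2; the numerator fixes a_0 = 2, a_1 = 2.
Iterating: 2, 2, 14, 26, 110, 266, 926, 2522, so a_7 = 2522.

2522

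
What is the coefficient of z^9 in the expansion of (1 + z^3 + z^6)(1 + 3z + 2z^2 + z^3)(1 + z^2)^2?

(1 + z^3 + z^6) has coefficients 1,0,0,1,0,0,1 for degrees 0…6.
(1 + 3z + 2z^2 + z^3) has coefficients 1,3,2,1,0,0,0,0,0,0 for degrees 0…9.
Finally multiplying by (1 + z^2)^2, the product of all factors after the first has coefficients 1,3,4,7,5,5,2,1,0,0 for degrees 0…9.
[z^9] = 1·0 + 1·2 + 1·7 = 9.

9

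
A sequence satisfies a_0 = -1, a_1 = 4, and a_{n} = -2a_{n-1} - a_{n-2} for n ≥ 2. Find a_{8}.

-25

The ordinary generating function has denominator 1 + 2z + z^2.
Iterating the recurrence: a_0,…,a_{8} = -1, 4, -7, 10, -13, 16, -19, 22, -25.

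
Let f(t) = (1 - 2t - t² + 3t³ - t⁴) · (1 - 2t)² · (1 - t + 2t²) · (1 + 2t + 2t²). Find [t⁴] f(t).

(1 - 2t - t² + 3t³ - t⁴) has coefficients 1,-2,-1,3,-1 for degrees 0…4.
(1 - 2t)² has coefficients 1,-4,4,0,0 for degrees 0…4.
Multiplying by (1 - t + 2t²) gives running coefficients 1,-5,10,-12,8 for degrees 0…4.
Finally multiplying by (1 + 2t + 2t²), the product of all factors after the first has coefficients 1,-3,2,-2,4 for degrees 0…4.
[t⁴] = 1·4 − 2·(-2) − 1·2 + 3·(-3) − 1·1 = -4.

-4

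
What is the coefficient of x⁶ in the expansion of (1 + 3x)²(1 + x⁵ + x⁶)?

(1 + 3x)² has coefficients 1,6,9 for degrees 0…2.
(1 + x⁵ + x⁶) has coefficients 1,0,0,0,0,1,1 for degrees 0…6.
[x⁶] = 1·1 + 6·1 + 9·0 = 7.

7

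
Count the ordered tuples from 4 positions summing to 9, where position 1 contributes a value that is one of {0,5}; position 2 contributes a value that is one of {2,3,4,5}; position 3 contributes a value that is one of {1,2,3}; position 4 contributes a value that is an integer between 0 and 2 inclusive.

6

The generating function for the choices is (1 + y⁵)·(y² + y³ + y⁴ + y⁵)·(y + y² + y³)·(1 + y + y²); the count is [y⁹].
(1 + y⁵) has coefficients 1,0,0,0,0,1 for degrees 0…5.
(y² + y³ + y⁴ + y⁵) has coefficients 0,0,1,1,1,1,0,0,0,0 for degrees 0…9.
Multiplying by (y + y² + y³) gives running coefficients 0,0,0,1,2,3,3,2,1,0 for degrees 0…9.
Finally multiplying by (1 + y + y²), the product of all factors after the first has coefficients 0,0,0,1,3,6,8,8,6,3 for degrees 0…9.
[y⁹] = 1·3 + 1·3 = 6.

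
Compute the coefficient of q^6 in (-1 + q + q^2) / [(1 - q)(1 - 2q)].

The denominator gives the recurrence a_n = 3a_(n−1) − 2a_(n−2) for n ≥ 3; the numerator fixes a_0 = -1, a_1 = -2, a_2 = -3.
Iterating: -1, -2, -3, -5, -9, -17, -33, so a_6 = -33.

-33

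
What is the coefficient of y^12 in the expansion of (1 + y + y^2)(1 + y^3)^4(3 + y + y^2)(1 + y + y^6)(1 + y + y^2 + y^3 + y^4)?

(1 + y + y^2) has coefficients 1,1,1 for degrees 0…2.
(1 + y^3)^4 has coefficients 1,0,0,4,0,0,6,0,0,4,0,0,1 for degrees 0…12.
Multiplying by (3 + y + y^2) gives running coefficients 3,1,1,12,4,4,18,6,6,12,4,4,3 for degrees 0…12.
Multiplying by (1 + y + y^6) gives running coefficients 3,4,2,13,16,8,25,25,13,30,20,12,25 for degrees 0…12.
Finally multiplying by (1 + y + y^2 + y^3 + y^4), the product of all factors after the first has coefficients 3,7,9,22,38,43,64,87,87,101,113,100,100 for degrees 0…12.
[y^12] = 1·100 + 1·100 + 1·113 = 313.

313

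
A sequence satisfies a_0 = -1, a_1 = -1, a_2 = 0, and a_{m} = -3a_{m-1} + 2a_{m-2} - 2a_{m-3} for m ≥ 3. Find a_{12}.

55934

The ordinary generating function has denominator 1 + 3y - 2y^2 + 2y^3.
Iterating the recurrence: a_0,…,a_{12} = -1, -1, 0, 0, 2, -6, 22, -82, 302, -1114, 4110, -15162, 55934.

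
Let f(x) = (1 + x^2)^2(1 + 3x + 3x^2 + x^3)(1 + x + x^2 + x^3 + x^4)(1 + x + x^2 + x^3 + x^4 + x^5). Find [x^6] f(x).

(1 + x^2)^2 has coefficients 1,0,2,0,1 for degrees 0…4.
(1 + 3x + 3x^2 + x^3) has coefficients 1,3,3,1,0,0,0 for degrees 0…6.
Multiplying by (1 + x + x^2 + x^3 + x^4) gives running coefficients 1,4,7,8,8,7,4 for degrees 0…6.
Finally multiplying by (1 + x + x^2 + x^3 + x^4 + x^5), the product of all factors after the first has coefficients 1,5,12,20,28,35,38 for degrees 0…6.
[x^6] = 1·38 + 2·28 + 1·12 = 106.

106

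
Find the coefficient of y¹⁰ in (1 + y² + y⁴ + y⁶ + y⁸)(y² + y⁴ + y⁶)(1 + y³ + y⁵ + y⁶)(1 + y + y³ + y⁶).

(1 + y² + y⁴ + y⁶ + y⁸) has coefficients 1,0,1,0,1,0,1,0,1 for degrees 0…8.
(y² + y⁴ + y⁶) has coefficients 0,0,1,0,1,0,1,0,0,0,0 for degrees 0…10.
Multiplying by (1 + y³ + y⁵ + y⁶) gives running coefficients 0,0,1,0,1,1,1,2,1,2,1 for degrees 0…10.
Finally multiplying by (1 + y + y³ + y⁶), the product of all factors after the first has coefficients 0,0,1,1,1,3,2,4,5,4,6 for degrees 0…10.
[y¹⁰] = 1·6 + 1·5 + 1·2 + 1·1 + 1·1 = 15.

15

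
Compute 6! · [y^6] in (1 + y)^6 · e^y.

13327

The EGF product rule gives c_6 = Σ_{k_1+k_2=6} C(6; k_1,k_2) · ∏ g_i(k_i), where (1+y)^6 gives the falling factorial (6)_k; e^y gives (1)^k.
g_1(k) for k = 0…6: 1, 6, 30, 120, 360, 720, 720.
g_2(k) for k = 0…6: 1, 1, 1, 1, 1, 1, 1.
c_6 = Σ_k C(6,k)·g_1(k)·g_2(6−k) = 1·1·1 + 6·6·1 + 15·30·1 + 20·120·1 + 15·360·1 + 6·720·1 + 1·720·1 = 1 + 36 + 450 + 2400 + 5400 + 4320 + 720 = 13327.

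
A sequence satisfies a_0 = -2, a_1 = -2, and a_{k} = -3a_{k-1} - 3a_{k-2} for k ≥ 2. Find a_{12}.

The ordinary generating function has denominator 1 + 3x + 3x^2.
Iterating the recurrence: a_0,…,a_{12} = -2, -2, 12, -30, 54, -72, 54, 54, -324, 810, -1458, 1944, -1458.

-1458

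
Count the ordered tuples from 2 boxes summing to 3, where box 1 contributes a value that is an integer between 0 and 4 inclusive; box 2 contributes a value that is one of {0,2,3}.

The generating function for the choices is (1 + t + t^2 + t^3 + t^4)·(1 + t^2 + t^3); the count is [t^3].
(1 + t + t^2 + t^3 + t^4) has coefficients 1,1,1,1 for degrees 0…3.
(1 + t^2 + t^3) has coefficients 1,0,1,1 for degrees 0…3.
[t^3] = 1·1 + 1·1 + 1·0 + 1·1 = 3.

3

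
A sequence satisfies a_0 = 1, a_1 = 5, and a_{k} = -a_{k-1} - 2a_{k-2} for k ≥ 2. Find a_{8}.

1

The ordinary generating function has denominator 1 + y + 2y^2.
Iterating the recurrence: a_0,…,a_{8} = 1, 5, -7, -3, 17, -11, -23, 45, 1.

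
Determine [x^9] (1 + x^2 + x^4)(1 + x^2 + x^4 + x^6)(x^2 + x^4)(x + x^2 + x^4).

6

(1 + x^2 + x^4) has coefficients 1,0,1,0,1 for degrees 0…4.
(1 + x^2 + x^4 + x^6) has coefficients 1,0,1,0,1,0,1,0,0,0 for degrees 0…9.
Multiplying by (x^2 + x^4) gives running coefficients 0,0,1,0,2,0,2,0,2,0 for degrees 0…9.
Finally multiplying by (x + x^2 + x^4), the product of all factors after the first has coefficients 0,0,0,1,1,2,3,2,4,2 for degrees 0…9.
[x^9] = 1·2 + 1·2 + 1·2 = 6.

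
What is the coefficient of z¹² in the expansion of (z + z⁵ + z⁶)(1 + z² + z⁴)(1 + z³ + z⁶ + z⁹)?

(z + z⁵ + z⁶) has coefficients 0,1,0,0,0,1,1 for degrees 0…6.
(1 + z² + z⁴) has coefficients 1,0,1,0,1,0,0,0,0,0,0,0,0 for degrees 0…12.
Finally multiplying by (1 + z³ + z⁶ + z⁹), the product of all factors after the first has coefficients 1,0,1,1,1,1,1,1,1,1,1,1,0 for degrees 0…12.
[z¹²] = 1·1 + 1·1 + 1·1 = 3.

3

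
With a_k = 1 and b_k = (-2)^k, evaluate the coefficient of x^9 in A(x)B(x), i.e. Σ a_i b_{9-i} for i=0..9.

This is [x^9] in the product of the two ordinary generating functions.
Σ = 1·(-512) + 1·256 + 1·(-128) + 1·64 + 1·(-32) + 1·16 + 1·(-8) + 1·4 + 1·(-2) + 1·1 = -341.

-341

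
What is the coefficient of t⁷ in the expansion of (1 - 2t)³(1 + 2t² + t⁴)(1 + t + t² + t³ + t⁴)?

-13

(1 - 2t)³ has coefficients 1,-6,12,-8 for degrees 0…3.
(1 + 2t² + t⁴) has coefficients 1,0,2,0,1,0,0,0 for degrees 0…7.
Finally multiplying by (1 + t + t² + t³ + t⁴), the product of all factors after the first has coefficients 1,1,3,3,4,3,3,1 for degrees 0…7.
[t⁷] = 1·1 − 6·3 + 12·3 − 8·4 = -13.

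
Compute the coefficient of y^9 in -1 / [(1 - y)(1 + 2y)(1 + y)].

Partial fractions give a closed form: a_n = (-1/6)·1^n + (-4/3)·(-2)^n + (1/2)·(-1)^n.
At n = 9: a_9 = 682.

682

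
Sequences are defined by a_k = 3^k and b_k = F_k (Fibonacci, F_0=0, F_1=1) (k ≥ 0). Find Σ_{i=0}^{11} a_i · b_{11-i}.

106184

The convolution is the t^11 coefficient of A(t)B(t).
Σ = 1·89 + 3·55 + 9·34 + 27·21 + 81·13 + 243·8 + 729·5 + 2187·3 + 6561·2 + 19683·1 + 59049·1 + 177147·0 = 106184.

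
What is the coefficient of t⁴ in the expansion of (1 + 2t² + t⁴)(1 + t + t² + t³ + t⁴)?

4

(1 + 2t² + t⁴) has coefficients 1,0,2,0,1 for degrees 0…4.
(1 + t + t² + t³ + t⁴) has coefficients 1,1,1,1,1 for degrees 0…4.
[t⁴] = 1·1 + 2·1 + 1·1 = 4.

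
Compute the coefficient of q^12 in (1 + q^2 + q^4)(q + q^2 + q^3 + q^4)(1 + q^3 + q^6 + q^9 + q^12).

(1 + q^2 + q^4) has coefficients 1,0,1,0,1 for degrees 0…4.
(q + q^2 + q^3 + q^4) has coefficients 0,1,1,1,1,0,0,0,0,0,0,0,0 for degrees 0…12.
Finally multiplying by (1 + q^3 + q^6 + q^9 + q^12), the product of all factors after the first has coefficients 0,1,1,1,2,1,1,2,1,1,2,1,1 for degrees 0…12.
[q^12] = 1·1 + 1·2 + 1·1 = 4.

4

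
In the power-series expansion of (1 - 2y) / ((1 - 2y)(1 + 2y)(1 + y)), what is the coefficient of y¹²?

8191

Partial fractions give a closed form: a_n = (2)·(-2)^n + (-1)·(-1)^n.
At n = 12: a_12 = 8191.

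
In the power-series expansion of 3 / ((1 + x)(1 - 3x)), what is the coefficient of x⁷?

4920

Partial fractions give a closed form: a_n = (3/4)·(-1)^n + (9/4)·3^n.
At n = 7: a_7 = 4920.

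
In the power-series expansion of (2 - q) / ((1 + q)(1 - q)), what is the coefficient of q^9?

Partial fractions give a closed form: a_n = (3/2)·(-1)^n + (1/2)·1^n.
At n = 9: a_9 = -1.

-1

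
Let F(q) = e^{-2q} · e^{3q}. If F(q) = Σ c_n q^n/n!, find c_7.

1

The EGF product rule gives c_7 = Σ_{k_1+k_2=7} C(7; k_1,k_2) · ∏ g_i(k_i), where e^{-2q} gives (-2)^k; e^{3q} gives (3)^k.
g_1(k) for k = 0…7: 1, -2, 4, -8, 16, -32, 64, -128.
g_2(k) for k = 0…7: 1, 3, 9, 27, 81, 243, 729, 2187.
c_7 = Σ_k C(7,k)·g_1(k)·g_2(7−k) = 1·1·2187 + 7·(-2)·729 + 21·4·243 + 35·(-8)·81 + 35·16·27 + 21·(-32)·9 + 7·64·3 + 1·(-128)·1 = 2187 − 10206 + 20412 − 22680 + 15120 − 6048 + 1344 − 128 = 1.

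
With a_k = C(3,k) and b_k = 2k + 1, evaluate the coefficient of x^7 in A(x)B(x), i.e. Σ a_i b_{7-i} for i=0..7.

96

The convolution is the x^7 coefficient of A(x)B(x).
Σ = 1·15 + 3·13 + 3·11 + 1·9 + 0·7 + 0·5 + 0·3 + 0·1 = 96.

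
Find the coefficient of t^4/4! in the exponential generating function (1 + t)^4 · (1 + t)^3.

840

The EGF product rule gives c_4 = Σ_{k_1+k_2=4} C(4; k_1,k_2) · ∏ g_i(k_i), where (1+t)^4 gives the falling factorial (4)_k; (1+t)^3 gives the falling factorial (3)_k.
g_1(k) for k = 0…4: 1, 4, 12, 24, 24.
g_2(k) for k = 0…4: 1, 3, 6, 6, 0.
c_4 = Σ_k C(4,k)·g_1(k)·g_2(4−k) = 4·4·6 + 6·12·6 + 4·24·3 + 1·24·1 = 96 + 432 + 288 + 24 = 840.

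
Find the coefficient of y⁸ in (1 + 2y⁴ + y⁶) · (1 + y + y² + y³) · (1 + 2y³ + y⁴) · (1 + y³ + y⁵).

15

(1 + 2y⁴ + y⁶) has coefficients 1,0,0,0,2,0,1 for degrees 0…6.
(1 + y + y² + y³) has coefficients 1,1,1,1,0,0,0,0,0 for degrees 0…8.
Multiplying by (1 + 2y³ + y⁴) gives running coefficients 1,1,1,3,3,3,3,1,0 for degrees 0…8.
Finally multiplying by (1 + y³ + y⁵), the product of all factors after the first has coefficients 1,1,1,4,4,5,7,5,6 for degrees 0…8.
[y⁸] = 1·6 + 2·4 + 1·1 = 15.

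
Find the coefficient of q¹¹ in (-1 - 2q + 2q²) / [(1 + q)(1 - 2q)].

-2049

The denominator gives the recurrence a_n = a_(n−1) + 2a_(n−2) for n ≥ 3; the numerator fixes a_0 = -1, a_1 = -3, a_2 = -3.
Iterating: -1, -3, -3, -9, -15, -33, -63, -129, -255, -513, -1023, -2049, so a_11 = -2049.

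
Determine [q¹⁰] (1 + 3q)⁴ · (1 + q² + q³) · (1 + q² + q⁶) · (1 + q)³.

(1 + 3q)⁴ has coefficients 1,12,54,108,81 for degrees 0…4.
(1 + q² + q³) has coefficients 1,0,1,1,0,0,0,0,0,0,0 for degrees 0…10.
Multiplying by (1 + q² + q⁶) gives running coefficients 1,0,2,1,1,1,1,0,1,1,0 for degrees 0…10.
Finally multiplying by (1 + q)³, the product of all factors after the first has coefficients 1,3,5,8,10,9,8,7,5,5,6 for degrees 0…10.
[q¹⁰] = 1·6 + 12·5 + 54·5 + 108·7 + 81·8 = 1740.

1740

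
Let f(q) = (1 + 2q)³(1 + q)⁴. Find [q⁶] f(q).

44

(1 + 2q)³ has coefficients 1,6,12,8 for degrees 0…3.
(1 + q)⁴ has coefficients 1,4,6,4,1,0,0 for degrees 0…6.
[q⁶] = 1·0 + 6·0 + 12·1 + 8·4 = 44.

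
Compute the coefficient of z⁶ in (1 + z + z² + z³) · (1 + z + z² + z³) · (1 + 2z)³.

(1 + z + z² + z³) has coefficients 1,1,1,1 for degrees 0…3.
(1 + z + z² + z³) has coefficients 1,1,1,1,0,0,0 for degrees 0…6.
Finally multiplying by (1 + 2z)³, the product of all factors after the first has coefficients 1,7,19,27,26,20,8 for degrees 0…6.
[z⁶] = 1·8 + 1·20 + 1·26 + 1·27 = 81.

81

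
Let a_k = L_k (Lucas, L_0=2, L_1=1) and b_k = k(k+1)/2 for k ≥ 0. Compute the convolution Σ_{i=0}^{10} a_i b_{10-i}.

1258

This is [x^10] in the product of the two ordinary generating functions.
Σ = 2·55 + 1·45 + 3·36 + 4·28 + 7·21 + 11·15 + 18·10 + 29·6 + 47·3 + 76·1 + 123·0 = 1258.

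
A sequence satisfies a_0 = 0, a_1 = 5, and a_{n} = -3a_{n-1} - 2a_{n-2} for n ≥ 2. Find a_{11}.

The ordinary generating function has denominator 1 + 3x + 2x^2.
Iterating the recurrence: a_0,…,a_{11} = 0, 5, -15, 35, -75, 155, -315, 635, -1275, 2555, -5115, 10235.

10235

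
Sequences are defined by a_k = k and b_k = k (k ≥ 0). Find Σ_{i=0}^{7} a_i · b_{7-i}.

Write out a_i and b_{7-i} for i = 0,…,7 and sum the products.
Σ = 0·7 + 1·6 + 2·5 + 3·4 + 4·3 + 5·2 + 6·1 + 7·0 = 56.

56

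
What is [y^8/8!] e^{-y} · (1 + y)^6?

-887

The EGF product rule gives c_8 = Σ_{k_1+k_2=8} C(8; k_1,k_2) · ∏ g_i(k_i), where e^{-y} gives (-1)^k; (1+y)^6 gives the falling factorial (6)_k.
g_1(k) for k = 0…8: 1, -1, 1, -1, 1, -1, 1, -1, 1.
g_2(k) for k = 0…8: 1, 6, 30, 120, 360, 720, 720, 0, 0.
c_8 = Σ_k C(8,k)·g_1(k)·g_2(8−k) = 28·1·720 + 56·(-1)·720 + 70·1·360 + 56·(-1)·120 + 28·1·30 + 8·(-1)·6 + 1·1·1 = 20160 − 40320 + 25200 − 6720 + 840 − 48 + 1 = -887.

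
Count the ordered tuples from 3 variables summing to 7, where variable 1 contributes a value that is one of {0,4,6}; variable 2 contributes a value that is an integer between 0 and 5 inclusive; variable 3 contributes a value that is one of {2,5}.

The generating function for the choices is (1 + x^4 + x^6)·(1 + x + x^2 + x^3 + x^4 + x^5)·(x^2 + x^5); the count is [x^7].
(1 + x^4 + x^6) has coefficients 1,0,0,0,1,0,1 for degrees 0…6.
(1 + x + x^2 + x^3 + x^4 + x^5) has coefficients 1,1,1,1,1,1,0,0 for degrees 0…7.
Finally multiplying by (x^2 + x^5), the product of all factors after the first has coefficients 0,0,1,1,1,2,2,2 for degrees 0…7.
[x^7] = 1·2 + 1·1 + 1·0 = 3.

3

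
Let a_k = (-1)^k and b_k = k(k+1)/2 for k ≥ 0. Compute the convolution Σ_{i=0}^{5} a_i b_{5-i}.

9

The convolution is the t^5 coefficient of A(t)B(t).
Σ = 1·15 − 1·10 + 1·6 − 1·3 + 1·1 − 1·0 = 9.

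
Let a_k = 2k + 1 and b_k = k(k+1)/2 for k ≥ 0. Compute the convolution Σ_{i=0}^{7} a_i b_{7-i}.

336

Write out a_i and b_{7-i} for i = 0,…,7 and sum the products.
Σ = 1·28 + 3·21 + 5·15 + 7·10 + 9·6 + 11·3 + 13·1 + 15·0 = 336.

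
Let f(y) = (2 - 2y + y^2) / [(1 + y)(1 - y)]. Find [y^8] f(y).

The denominator gives the recurrence a_n = a_(n−2) for n ≥ 3; the numerator fixes a_0 = 2, a_1 = -2, a_2 = 3.
Iterating: 2, -2, 3, -2, 3, -2, 3, -2, 3, so a_8 = 3.

3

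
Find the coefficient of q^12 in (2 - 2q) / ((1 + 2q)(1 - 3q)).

Partial fractions give a closed form: a_n = (6/5)·(-2)^n + (4/5)·3^n.
At n = 12: a_12 = 430068.

430068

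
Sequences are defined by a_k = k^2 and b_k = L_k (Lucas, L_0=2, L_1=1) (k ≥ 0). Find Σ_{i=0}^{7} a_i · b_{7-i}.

398

The convolution is the x^7 coefficient of A(x)B(x).
Σ = 0·29 + 1·18 + 4·11 + 9·7 + 16·4 + 25·3 + 36·1 + 49·2 = 398.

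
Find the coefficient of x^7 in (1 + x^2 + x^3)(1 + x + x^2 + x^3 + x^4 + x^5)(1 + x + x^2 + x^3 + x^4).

13

(1 + x^2 + x^3) has coefficients 1,0,1,1 for degrees 0…3.
(1 + x + x^2 + x^3 + x^4 + x^5) has coefficients 1,1,1,1,1,1,0,0 for degrees 0…7.
Finally multiplying by (1 + x + x^2 + x^3 + x^4), the product of all factors after the first has coefficients 1,2,3,4,5,5,4,3 for degrees 0…7.
[x^7] = 1·3 + 1·5 + 1·5 = 13.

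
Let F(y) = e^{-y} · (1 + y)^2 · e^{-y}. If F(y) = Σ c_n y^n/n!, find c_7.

-576

The EGF product rule gives c_7 = Σ_{k_1+k_2+k_3=7} C(7; k_1,k_2,k_3) · ∏ g_i(k_i), where e^{-y} gives (-1)^k; (1+y)^2 gives the falling factorial (2)_k; e^{-y} gives (-1)^k.
g_1(k) for k = 0…7: 1, -1, 1, -1, 1, -1, 1, -1.
g_2(k) for k = 0…7: 1, 2, 2, 0, 0, 0, 0, 0.
g_3(k) for k = 0…7: 1, -1, 1, -1, 1, -1, 1, -1.
First combine the last two factors: h(k) = Σ_j C(k,j)·g_2(j)·g_3(k−j) for k = 0…7: 1, 1, -1, -1, 5, -11, 19, -29.
c_7 = Σ_k C(7,k)·g_1(k)·h(7−k) = 1·1·(-29) + 7·(-1)·19 + 21·1·(-11) + 35·(-1)·5 + 35·1·(-1) + 21·(-1)·(-1) + 7·1·1 + 1·(-1)·1 = −29 − 133 − 231 − 175 − 35 + 21 + 7 − 1 = -576.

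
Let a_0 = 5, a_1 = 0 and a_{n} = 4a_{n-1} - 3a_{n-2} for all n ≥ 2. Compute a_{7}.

The ordinary generating function has denominator 1 - 4y + 3y^2.
Iterating the recurrence: a_0,…,a_{7} = 5, 0, -15, -60, -195, -600, -1815, -5460.

-5460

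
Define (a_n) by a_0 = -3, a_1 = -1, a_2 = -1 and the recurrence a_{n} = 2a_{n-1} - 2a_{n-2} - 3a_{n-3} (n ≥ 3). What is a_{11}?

2727

The ordinary generating function has denominator 1 - 2x + 2x^2 + 3x^3.
Iterating the recurrence: a_0,…,a_{11} = -3, -1, -1, 9, 23, 31, -11, -153, -377, -415, 383, 2727.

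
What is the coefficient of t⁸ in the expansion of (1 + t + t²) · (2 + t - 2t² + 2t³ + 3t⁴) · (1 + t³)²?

11

(1 + t + t²) has coefficients 1,1,1 for degrees 0…2.
(2 + t - 2t² + 2t³ + 3t⁴) has coefficients 2,1,-2,2,3,0,0,0,0 for degrees 0…8.
Finally multiplying by (1 + t³)², the product of all factors after the first has coefficients 2,1,-2,6,5,-4,6,7,-2 for degrees 0…8.
[t⁸] = 1·(-2) + 1·7 + 1·6 = 11.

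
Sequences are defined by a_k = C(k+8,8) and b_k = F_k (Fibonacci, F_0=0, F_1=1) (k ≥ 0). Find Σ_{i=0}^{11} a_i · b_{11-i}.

150438

Write out a_i and b_{11-i} for i = 0,…,11 and sum the products.
Σ = 1·89 + 9·55 + 45·34 + 165·21 + 495·13 + 1287·8 + 3003·5 + 6435·3 + 12870·2 + 24310·1 + 43758·1 + 75582·0 = 150438.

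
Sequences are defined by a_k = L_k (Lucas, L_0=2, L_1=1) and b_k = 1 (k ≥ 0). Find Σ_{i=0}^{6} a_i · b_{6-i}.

This is [x^6] in the product of the two ordinary generating functions.
Σ = 2·1 + 1·1 + 3·1 + 4·1 + 7·1 + 11·1 + 18·1 = 46.

46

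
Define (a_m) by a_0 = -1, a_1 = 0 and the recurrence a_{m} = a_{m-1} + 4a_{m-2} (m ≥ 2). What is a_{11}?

The ordinary generating function has denominator 1 - y - 4y^2.
Iterating the recurrence: a_0,…,a_{11} = -1, 0, -4, -4, -20, -36, -116, -260, -724, -1764, -4660, -11716.

-11716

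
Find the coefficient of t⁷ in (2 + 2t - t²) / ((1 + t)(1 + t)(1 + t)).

5

The denominator gives the recurrence a_n = −3a_(n−1) − 3a_(n−2) − a_(n−3) for n ≥ 3; the numerator fixes a_0 = 2, a_1 = -4, a_2 = 5.
Iterating: 2, -4, 5, -5, 4, -2, -1, 5, so a_7 = 5.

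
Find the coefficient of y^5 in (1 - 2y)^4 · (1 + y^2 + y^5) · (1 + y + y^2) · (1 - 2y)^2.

-223

(1 - 2y)^4 has coefficients 1,-8,24,-32,16 for degrees 0…4.
(1 + y^2 + y^5) has coefficients 1,0,1,0,0,1 for degrees 0…5.
Multiplying by (1 + y + y^2) gives running coefficients 1,1,2,1,1,1 for degrees 0…5.
Finally multiplying by (1 - 2y)^2, the product of all factors after the first has coefficients 1,-3,2,-3,5,1 for degrees 0…5.
[y^5] = 1·1 − 8·5 + 24·(-3) − 32·2 + 16·(-3) = -223.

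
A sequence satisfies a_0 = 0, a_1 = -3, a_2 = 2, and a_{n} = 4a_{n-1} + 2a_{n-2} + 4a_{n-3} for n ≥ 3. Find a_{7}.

248

The ordinary generating function has denominator 1 - 4y - 2y^2 - 4y^3.
Iterating the recurrence: a_0,…,a_{7} = 0, -3, 2, 2, 0, 12, 56, 248.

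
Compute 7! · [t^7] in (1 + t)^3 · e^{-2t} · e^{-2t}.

The EGF product rule gives c_7 = Σ_{k_1+k_2+k_3=7} C(7; k_1,k_2,k_3) · ∏ g_i(k_i), where (1+t)^3 gives the falling factorial (3)_k; e^{-2t} gives (-2)^k; e^{-2t} gives (-2)^k.
g_1(k) for k = 0…7: 1, 3, 6, 6, 0, 0, 0, 0.
g_2(k) for k = 0…7: 1, -2, 4, -8, 16, -32, 64, -128.
g_3(k) for k = 0…7: 1, -2, 4, -8, 16, -32, 64, -128.
First combine the last two factors: h(k) = Σ_j C(k,j)·g_2(j)·g_3(k−j) for k = 0…7: 1, -4, 16, -64, 256, -1024, 4096, -16384.
c_7 = Σ_k C(7,k)·g_1(k)·h(7−k) = 1·1·(-16384) + 7·3·4096 + 21·6·(-1024) + 35·6·256 = −16384 + 86016 − 129024 + 53760 = -5632.

-5632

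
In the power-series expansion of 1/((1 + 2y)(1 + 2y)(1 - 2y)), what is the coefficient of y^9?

-2560

The denominator gives the recurrence a_n = −2a_(n−1) + 4a_(n−2) + 8a_(n−3) for n ≥ 3; the numerator fixes a_0 = 1, a_1 = -2, a_2 = 8.
Iterating: 1, -2, 8, -16, 48, -96, 256, -512, 1280, -2560, so a_9 = -2560.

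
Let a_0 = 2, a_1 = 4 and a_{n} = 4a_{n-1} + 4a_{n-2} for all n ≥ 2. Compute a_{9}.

1426432

The ordinary generating function has denominator 1 - 4y - 4y^2.
Iterating the recurrence: a_0,…,a_{9} = 2, 4, 24, 112, 544, 2624, 12672, 61184, 295424, 1426432.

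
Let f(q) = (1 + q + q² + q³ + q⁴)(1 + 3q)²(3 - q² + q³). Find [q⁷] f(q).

1

(1 + q + q² + q³ + q⁴) has coefficients 1,1,1,1,1 for degrees 0…4.
(1 + 3q)² has coefficients 1,6,9,0,0,0,0,0 for degrees 0…7.
Finally multiplying by (3 - q² + q³), the product of all factors after the first has coefficients 3,18,26,-5,-3,9,0,0 for degrees 0…7.
[q⁷] = 1·0 + 1·0 + 1·9 + 1·(-3) + 1·(-5) = 1.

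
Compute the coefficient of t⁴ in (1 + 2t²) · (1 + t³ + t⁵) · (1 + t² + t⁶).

(1 + 2t²) has coefficients 1,0,2 for degrees 0…2.
(1 + t³ + t⁵) has coefficients 1,0,0,1,0 for degrees 0…4.
Finally multiplying by (1 + t² + t⁶), the product of all factors after the first has coefficients 1,0,1,1,0 for degrees 0…4.
[t⁴] = 1·0 + 2·1 = 2.

2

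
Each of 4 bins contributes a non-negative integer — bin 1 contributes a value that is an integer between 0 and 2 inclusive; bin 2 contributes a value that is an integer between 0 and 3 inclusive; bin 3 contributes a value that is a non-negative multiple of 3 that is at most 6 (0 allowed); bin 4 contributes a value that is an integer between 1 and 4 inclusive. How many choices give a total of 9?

16

The generating function for the choices is (1 + y + y^2)·(1 + y + y^2 + y^3)·(1 + y^3 + y^6)·(y + y^2 + y^3 + y^4); the count is [y^9].
(1 + y + y^2) has coefficients 1,1,1 for degrees 0…2.
(1 + y + y^2 + y^3) has coefficients 1,1,1,1,0,0,0,0,0,0 for degrees 0…9.
Multiplying by (1 + y^3 + y^6) gives running coefficients 1,1,1,2,1,1,2,1,1,1 for degrees 0…9.
Finally multiplying by (y + y^2 + y^3 + y^4), the product of all factors after the first has coefficients 0,1,2,3,5,5,5,6,5,5 for degrees 0…9.
[y^9] = 1·5 + 1·5 + 1·6 = 16.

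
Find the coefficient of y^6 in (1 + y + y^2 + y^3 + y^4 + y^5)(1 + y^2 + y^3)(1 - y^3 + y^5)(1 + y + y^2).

4

(1 + y + y^2 + y^3 + y^4 + y^5) has coefficients 1,1,1,1,1,1 for degrees 0…5.
(1 + y^2 + y^3) has coefficients 1,0,1,1,0,0,0 for degrees 0…6.
Multiplying by (1 - y^3 + y^5) gives running coefficients 1,0,1,0,0,0,-1 for degrees 0…6.
Finally multiplying by (1 + y + y^2), the product of all factors after the first has coefficients 1,1,2,1,1,0,-1 for degrees 0…6.
[y^6] = 1·(-1) + 1·0 + 1·1 + 1·1 + 1·2 + 1·1 = 4.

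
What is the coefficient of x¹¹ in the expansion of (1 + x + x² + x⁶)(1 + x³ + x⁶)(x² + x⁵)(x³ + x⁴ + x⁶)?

(1 + x + x² + x⁶) has coefficients 1,1,1,0,0,0,1 for degrees 0…6.
(1 + x³ + x⁶) has coefficients 1,0,0,1,0,0,1,0,0,0,0,0 for degrees 0…11.
Multiplying by (x² + x⁵) gives running coefficients 0,0,1,0,0,2,0,0,2,0,0,1 for degrees 0…11.
Finally multiplying by (x³ + x⁴ + x⁶), the product of all factors after the first has coefficients 0,0,0,0,0,1,1,0,3,2,0,4 for degrees 0…11.
[x¹¹] = 1·4 + 1·0 + 1·2 + 1·1 = 7.

7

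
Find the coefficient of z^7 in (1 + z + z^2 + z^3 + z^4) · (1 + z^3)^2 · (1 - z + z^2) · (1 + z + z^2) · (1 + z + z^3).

(1 + z + z^2 + z^3 + z^4) has coefficients 1,1,1,1,1 for degrees 0…4.
(1 + z^3)^2 has coefficients 1,0,0,2,0,0,1,0 for degrees 0…7.
Multiplying by (1 - z + z^2) gives running coefficients 1,-1,1,2,-2,2,1,-1 for degrees 0…7.
Multiplying by (1 + z + z^2) gives running coefficients 1,0,1,2,1,2,1,2 for degrees 0…7.
Finally multiplying by (1 + z + z^3), the product of all factors after the first has coefficients 1,1,1,4,3,4,5,4 for degrees 0…7.
[z^7] = 1·4 + 1·5 + 1·4 + 1·3 + 1·4 = 20.

20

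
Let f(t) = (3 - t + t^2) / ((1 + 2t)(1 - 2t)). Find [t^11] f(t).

The denominator gives the recurrence a_n = 4a_(n−2) for n ≥ 3; the numerator fixes a_0 = 3, a_1 = -1, a_2 = 13.
Iterating: 3, -1, 13, -4, 52, -16, 208, -64, 832, -256, 3328, -1024, so a_11 = -1024.

-1024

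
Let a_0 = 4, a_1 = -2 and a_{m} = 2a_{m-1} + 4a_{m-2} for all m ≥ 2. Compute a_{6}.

The ordinary generating function has denominator 1 - 2x - 4x^2.
Iterating the recurrence: a_0,…,a_{6} = 4, -2, 12, 16, 80, 224, 768.

768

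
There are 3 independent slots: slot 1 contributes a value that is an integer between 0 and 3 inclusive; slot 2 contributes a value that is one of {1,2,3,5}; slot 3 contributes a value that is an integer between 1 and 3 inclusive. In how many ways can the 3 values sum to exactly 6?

The generating function for the choices is (1 + y + y^2 + y^3)·(y + y^2 + y^3 + y^5)·(y + y^2 + y^3); the count is [y^6].
(1 + y + y^2 + y^3) has coefficients 1,1,1,1 for degrees 0…3.
(y + y^2 + y^3 + y^5) has coefficients 0,1,1,1,0,1,0 for degrees 0…6.
Finally multiplying by (y + y^2 + y^3), the product of all factors after the first has coefficients 0,0,1,2,3,2,2 for degrees 0…6.
[y^6] = 1·2 + 1·2 + 1·3 + 1·2 = 9.

9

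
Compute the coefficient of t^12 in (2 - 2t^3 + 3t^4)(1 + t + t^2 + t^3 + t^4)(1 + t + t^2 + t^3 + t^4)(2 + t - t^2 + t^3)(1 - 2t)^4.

-109

(2 - 2t^3 + 3t^4) has coefficients 2,0,0,-2,3 for degrees 0…4.
(1 + t + t^2 + t^3 + t^4) has coefficients 1,1,1,1,1,0,0,0,0,0,0,0,0 for degrees 0…12.
Multiplying by (1 + t + t^2 + t^3 + t^4) gives running coefficients 1,2,3,4,5,4,3,2,1,0,0,0,0 for degrees 0…12.
Multiplying by (2 + t - t^2 + t^3) gives running coefficients 2,5,7,10,13,12,9,8,5,2,1,1,0 for degrees 0…12.
Finally multiplying by (1 - 2t)^4, the product of all factors after the first has coefficients 2,-11,15,10,-27,4,17,-32,-19,58,-7,9,32 for degrees 0…12.
[t^12] = 2·32 − 2·58 + 3·(-19) = -109.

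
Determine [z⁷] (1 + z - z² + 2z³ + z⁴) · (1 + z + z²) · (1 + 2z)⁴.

(1 + z - z² + 2z³ + z⁴) has coefficients 1,1,-1,2,1 for degrees 0…4.
(1 + z + z²) has coefficients 1,1,1,0,0,0,0,0 for degrees 0…7.
Finally multiplying by (1 + 2z)⁴, the product of all factors after the first has coefficients 1,9,33,64,72,48,16,0 for degrees 0…7.
[z⁷] = 1·0 + 1·16 − 1·48 + 2·72 + 1·64 = 176.

176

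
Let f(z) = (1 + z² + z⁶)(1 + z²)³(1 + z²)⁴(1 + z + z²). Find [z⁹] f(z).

(1 + z² + z⁶) has coefficients 1,0,1,0,0,0,1 for degrees 0…6.
(1 + z²)³ has coefficients 1,0,3,0,3,0,1,0,0,0 for degrees 0…9.
Multiplying by (1 + z²)⁴ gives running coefficients 1,0,7,0,21,0,35,0,35,0 for degrees 0…9.
Finally multiplying by (1 + z + z²), the product of all factors after the first has coefficients 1,1,8,7,28,21,56,35,70,35 for degrees 0…9.
[z⁹] = 1·35 + 1·35 + 1·7 = 77.

77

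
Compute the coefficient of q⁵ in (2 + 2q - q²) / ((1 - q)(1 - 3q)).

The denominator gives the recurrence a_n = 4a_(n−1) − 3a_(n−2) for n ≥ 3; the numerator fixes a_0 = 2, a_1 = 10, a_2 = 33.
Iterating: 2, 10, 33, 102, 309, 930, so a_5 = 930.

930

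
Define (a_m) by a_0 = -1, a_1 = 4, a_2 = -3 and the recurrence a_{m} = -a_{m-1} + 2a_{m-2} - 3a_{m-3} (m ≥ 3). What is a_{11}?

12984

The ordinary generating function has denominator 1 + t - 2t^2 + 3t^3.
Iterating the recurrence: a_0,…,a_{11} = -1, 4, -3, 14, -32, 69, -175, 409, -966, 2309, -5468, 12984.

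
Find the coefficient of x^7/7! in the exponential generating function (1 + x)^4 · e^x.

The EGF product rule gives c_7 = Σ_{k_1+k_2=7} C(7; k_1,k_2) · ∏ g_i(k_i), where (1+x)^4 gives the falling factorial (4)_k; e^x gives (1)^k.
g_1(k) for k = 0…7: 1, 4, 12, 24, 24, 0, 0, 0.
g_2(k) for k = 0…7: 1, 1, 1, 1, 1, 1, 1, 1.
c_7 = Σ_k C(7,k)·g_1(k)·g_2(7−k) = 1·1·1 + 7·4·1 + 21·12·1 + 35·24·1 + 35·24·1 = 1 + 28 + 252 + 840 + 840 = 1961.

1961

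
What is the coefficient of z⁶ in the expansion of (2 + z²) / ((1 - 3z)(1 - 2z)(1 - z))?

6351

The denominator gives the recurrence a_n = 6a_(n−1) − 11a_(n−2) + 6a_(n−3) for n ≥ 3; the numerator fixes a_0 = 2, a_1 = 12, a_2 = 51.
Iterating: 2, 12, 51, 186, 627, 2022, 6351, so a_6 = 6351.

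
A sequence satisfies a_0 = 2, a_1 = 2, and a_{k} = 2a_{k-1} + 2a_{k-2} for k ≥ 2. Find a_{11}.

63296

The ordinary generating function has denominator 1 - 2x - 2x^2.
Iterating the recurrence: a_0,…,a_{11} = 2, 2, 8, 20, 56, 152, 416, 1136, 3104, 8480, 23168, 63296.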